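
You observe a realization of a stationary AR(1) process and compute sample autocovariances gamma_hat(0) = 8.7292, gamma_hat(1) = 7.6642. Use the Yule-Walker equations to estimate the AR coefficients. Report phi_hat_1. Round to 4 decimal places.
\hat\phi_{1} = 0.8780

The Yule-Walker equations for an AR(p) process read, in matrix form,
  Gamma_p phi = r_p,   with   (Gamma_p)_{ij} = gamma(|i - j|),
                       (r_p)_i = gamma(i),   i,j = 1..p.
Substitute the sample gammas (Toeplitz matrix and right-hand side of size 1):
  Gamma_p = [[8.7292]]
  r_p     = [7.6642]
With p = 1 this is the single equation gamma(0) phi_1 = gamma(1):
  phi_hat_1 = gamma(1) / gamma(0) = 7.6642 / 8.7292 = 0.8780.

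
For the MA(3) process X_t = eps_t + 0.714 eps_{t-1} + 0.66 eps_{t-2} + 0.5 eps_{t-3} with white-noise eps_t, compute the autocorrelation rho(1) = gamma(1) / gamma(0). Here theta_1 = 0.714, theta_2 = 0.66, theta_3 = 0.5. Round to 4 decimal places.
\rho(1) = 0.6902

For an MA(q) process with theta_0 = 1, the autocovariance is
  gamma(k) = sigma^2 * sum_{i=0..q-k} theta_i * theta_{i+k},
and rho(k) = gamma(k) / gamma(0). Sigma^2 cancels.
  numerator   = (1)*(0.714) + (0.714)*(0.66) + (0.66)*(0.5) = 1.51524.
  denominator = (1)^2 + (0.714)^2 + (0.66)^2 + (0.5)^2 = 2.195396.
  rho(1) = 1.51524 / 2.195396 = 0.6902.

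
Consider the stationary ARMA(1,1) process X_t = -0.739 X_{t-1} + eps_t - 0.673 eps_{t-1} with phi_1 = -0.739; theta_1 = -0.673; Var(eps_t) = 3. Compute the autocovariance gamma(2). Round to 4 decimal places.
\gamma(2) = 10.3272

Multiply the model equation by X_{t-k} and take expectations. With theta_0 = psi_0 = 1 and psi_j the MA(infinity) weights, this gives
  gamma(k) - sum_i phi_i gamma(k-i) = c_k,
  c_k = sigma^2 * sum_{j=k..q} theta_j psi_{j-k}   (c_k = 0 for k > q),
using gamma(-m) = gamma(m).
psi-weights needed (psi_j = theta_j + sum_i phi_i psi_{j-i}):
  psi_1 = theta_1 + phi_1 = -0.673 + (-0.739) = -1.412
Right-hand sides:
  c_0 = sigma^2 (1 + theta_1 psi_1) = 3 * (1 + (-0.673)(-1.412)) = 3 * 1.950276 = 5.850828
  c_1 = sigma^2 theta_1 = 3 * (-0.673) = -2.019
  c_2 = 0
Equations for k = 0 and k = 1 (AR order 1):
  gamma(0) = phi_1 gamma(1) + c_0
  gamma(1) = phi_1 gamma(0) + c_1
Substituting the second into the first: gamma(0) (1 - phi_1^2) = c_0 + phi_1 c_1, so
  gamma(0) = (c_0 + phi_1 c_1) / (1 - phi_1^2) = (5.850828 + (-0.739)(-2.019)) / (1 - (-0.739)^2) = 7.342869 / 0.453879 = 16.178032.
  gamma(1) = phi_1 gamma(0) + c_1 = (-0.739)(16.178032) + (-2.019) = -13.974566.
For k = 2 (> q): gamma(2) = phi_1 gamma(1) = (-0.739)(-13.974566) = 10.327204.
Therefore gamma(2) = 10.3272 (to 4 decimal places).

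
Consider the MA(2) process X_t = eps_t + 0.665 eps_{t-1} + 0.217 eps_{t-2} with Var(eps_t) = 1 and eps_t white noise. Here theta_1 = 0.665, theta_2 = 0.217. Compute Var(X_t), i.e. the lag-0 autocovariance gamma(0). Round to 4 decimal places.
\gamma(0) = 1.4893

For an MA(q) process X_t = eps_t + sum_i theta_i eps_{t-i} with
Var(eps_t) = sigma^2, the variance is
  gamma(0) = sigma^2 * (1 + sum_i theta_i^2).
  sum_i theta_i^2 = (0.665)^2 + (0.217)^2 = 0.442225 + 0.047089 = 0.489314.
  gamma(0) = 1 * (1 + 0.489314) = 1 * 1.489314 = 1.489314, which rounds to 1.4893.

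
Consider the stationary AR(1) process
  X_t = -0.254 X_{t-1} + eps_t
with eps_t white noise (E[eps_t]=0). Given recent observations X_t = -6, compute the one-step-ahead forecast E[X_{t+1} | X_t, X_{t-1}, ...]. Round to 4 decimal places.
E[X_{t+1} \mid \mathcal F_t] = 1.5240

For an AR(p) model X_t = c + sum_i phi_i X_{t-i} + eps_t, the
one-step-ahead conditional mean is
  E[X_{t+1} | X_t, ...] = c + sum_i phi_i X_{t+1-i}.
Substitute known values:
  E[X_{t+1} | ...] = (-0.254) * (-6)
                   = 1.5240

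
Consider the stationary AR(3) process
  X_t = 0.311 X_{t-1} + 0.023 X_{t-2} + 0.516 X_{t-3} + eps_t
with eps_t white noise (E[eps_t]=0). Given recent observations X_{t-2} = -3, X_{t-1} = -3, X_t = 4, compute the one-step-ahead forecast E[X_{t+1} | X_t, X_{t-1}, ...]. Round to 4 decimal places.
E[X_{t+1} \mid \mathcal F_t] = -0.3730

For an AR(p) model X_t = c + sum_i phi_i X_{t-i} + eps_t, the
one-step-ahead conditional mean is
  E[X_{t+1} | X_t, ...] = c + sum_i phi_i X_{t+1-i}.
Substitute known values:
  E[X_{t+1} | ...] = (0.311) * (4) + (0.023) * (-3) + (0.516) * (-3)
                   = -0.3730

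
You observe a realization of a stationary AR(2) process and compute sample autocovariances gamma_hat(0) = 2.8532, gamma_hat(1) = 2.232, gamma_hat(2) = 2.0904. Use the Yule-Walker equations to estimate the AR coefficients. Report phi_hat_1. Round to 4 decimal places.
\hat\phi_{1} = 0.5390

The Yule-Walker equations for an AR(p) process read, in matrix form,
  Gamma_p phi = r_p,   with   (Gamma_p)_{ij} = gamma(|i - j|),
                       (r_p)_i = gamma(i),   i,j = 1..p.
Substitute the sample gammas (Toeplitz matrix and right-hand side of size 2):
  Gamma_p = [[2.8532, 2.232], [2.232, 2.8532]]
  r_p     = [2.232, 2.0904]
Written out:
  2.8532 phi_1 + 2.232 phi_2 = 2.232
  2.232 phi_1 + 2.8532 phi_2 = 2.0904
Solve by Cramer's rule:
  det = gamma(0)^2 - gamma(1)^2 = (2.8532)^2 - (2.232)^2 = 8.14075024 - 4.981824 = 3.15892624
  phi_hat_1 = [gamma(1) gamma(0) - gamma(1) gamma(2)] / det = [(2.232)(2.8532) - (2.232)(2.0904)] / 3.15892624 = 1.7025696 / 3.15892624 = 0.539
  phi_hat_2 = [gamma(0) gamma(2) - gamma(1)^2] / det = [(2.8532)(2.0904) - (2.232)^2] / 3.15892624 = 0.98250528 / 3.15892624 = 0.311
So phi_hat = [0.5390, 0.3110].
Therefore phi_hat_1 = 0.5390.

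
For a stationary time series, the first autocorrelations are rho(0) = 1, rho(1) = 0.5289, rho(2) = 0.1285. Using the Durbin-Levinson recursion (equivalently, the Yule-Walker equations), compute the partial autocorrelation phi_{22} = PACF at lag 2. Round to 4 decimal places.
\phi_{22} = -0.2100

The PACF at lag k is phi_{kk}, the last component of the solution
to the Yule-Walker system G_k phi = r_k where
  (G_k)_{ij} = rho(|i - j|), (r_k)_i = rho(i), i,j = 1..k.
Equivalently, Durbin-Levinson gives phi_{kk} iteratively:
  phi_{11} = rho(1)
  phi_{kk} = [rho(k) - sum_{j=1..k-1} phi_{k-1,j} rho(k-j)]
            / [1 - sum_{j=1..k-1} phi_{k-1,j} rho(j)],
  phi_{k,j} = phi_{k-1,j} - phi_{kk} phi_{k-1,k-j},  j = 1..k-1.
Step k = 1:
  phi_11 = rho(1) = 0.5289.
Step k = 2:
  phi_22 = [rho(2) - phi_11 rho(1)] / [1 - phi_11 rho(1)] = [0.1285 - (0.5289)(0.5289)] / [1 - (0.5289)(0.5289)]
         = -0.15123521 / 0.72026479 = -0.21.
Therefore phi_{22} = -0.2100.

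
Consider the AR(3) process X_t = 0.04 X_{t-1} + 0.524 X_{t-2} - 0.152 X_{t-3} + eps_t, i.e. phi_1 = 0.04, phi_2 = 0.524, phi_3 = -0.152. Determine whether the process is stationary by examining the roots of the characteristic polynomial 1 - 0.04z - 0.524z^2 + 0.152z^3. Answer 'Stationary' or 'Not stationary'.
\text{Stationary}

The AR(p) characteristic polynomial is P(z) = 1 - 0.04z - 0.524z^2 + 0.152z^3.
Stationarity requires all roots to lie outside the unit circle, i.e. |z| > 1 for every root.
Degree 3: look for a simple real root z0 first, then factor out (1 - z/z0) and solve the remaining quadratic.
Testing z0 = 2.5: P(2.5) = 1 + (-0.04)(2.5) + (-0.524)(2.5)^2 + (0.152)(2.5)^3
  = 1 + (-0.1) + (-3.275) + (2.375) = 0.  So z_0 = 2.5 is a root, |z_0| = 2.5.
Divide out the factor (1 - 0.4 z) = (1 - z/z0) (since 1/z0 = 0.4):
  P(z) = (1 - 0.4 z)(1 + (0.36) z + (-0.38) z^2)
  [check: z-coef 0.36 - (0.4) = -0.04; z^2-coef -0.38 - (0.4)(0.36) = -0.524; z^3-coef -(0.4)(-0.38) = 0.152.]
Remaining roots from the quadratic factor 1 + (0.36) z + (-0.38) z^2:
  Set 1 + (0.36) z + (-0.38) z^2 = 0, i.e. a z^2 + b z + c = 0 with a = -0.38, b = 0.36, c = 1.
  Discriminant D = b^2 - 4ac = (0.36)^2 - 4*(-0.38)*1 = 0.1296 - (-1.52) = 1.6496.
  D >= 0, so the roots are real: z = (-b +/- sqrt(D)) / (2a) = (-0.36 +/- 1.284368) / (-0.76).
    z_1 = (-0.36 + 1.284368) / (-0.76) = -1.2163,   |z_1| = 1.2163.
    z_2 = (-0.36 - 1.284368) / (-0.76) = 2.1636,   |z_2| = 2.1636.
Moduli of all roots: 2.5000, 1.2163, 2.1636.
All moduli strictly greater than 1? Yes.
Verdict: Stationary.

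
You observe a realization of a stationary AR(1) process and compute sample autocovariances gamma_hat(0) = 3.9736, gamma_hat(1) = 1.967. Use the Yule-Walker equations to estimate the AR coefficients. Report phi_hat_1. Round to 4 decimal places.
\hat\phi_{1} = 0.4950

The Yule-Walker equations for an AR(p) process read, in matrix form,
  Gamma_p phi = r_p,   with   (Gamma_p)_{ij} = gamma(|i - j|),
                       (r_p)_i = gamma(i),   i,j = 1..p.
Substitute the sample gammas (Toeplitz matrix and right-hand side of size 1):
  Gamma_p = [[3.9736]]
  r_p     = [1.967]
With p = 1 this is the single equation gamma(0) phi_1 = gamma(1):
  phi_hat_1 = gamma(1) / gamma(0) = 1.967 / 3.9736 = 0.4950.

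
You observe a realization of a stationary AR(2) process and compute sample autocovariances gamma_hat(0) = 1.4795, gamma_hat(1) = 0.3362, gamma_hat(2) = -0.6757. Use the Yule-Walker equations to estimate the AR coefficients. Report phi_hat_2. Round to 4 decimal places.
\hat\phi_{2} = -0.5360

The Yule-Walker equations for an AR(p) process read, in matrix form,
  Gamma_p phi = r_p,   with   (Gamma_p)_{ij} = gamma(|i - j|),
                       (r_p)_i = gamma(i),   i,j = 1..p.
Substitute the sample gammas (Toeplitz matrix and right-hand side of size 2):
  Gamma_p = [[1.4795, 0.3362], [0.3362, 1.4795]]
  r_p     = [0.3362, -0.6757]
Written out:
  1.4795 phi_1 + 0.3362 phi_2 = 0.3362
  0.3362 phi_1 + 1.4795 phi_2 = -0.6757
Solve by Cramer's rule:
  det = gamma(0)^2 - gamma(1)^2 = (1.4795)^2 - (0.3362)^2 = 2.18892025 - 0.11303044 = 2.07588981
  phi_hat_1 = [gamma(1) gamma(0) - gamma(1) gamma(2)] / det = [(0.3362)(1.4795) - (0.3362)(-0.6757)] / 2.07588981 = 0.72457824 / 2.07588981 = 0.349
  phi_hat_2 = [gamma(0) gamma(2) - gamma(1)^2] / det = [(1.4795)(-0.6757) - (0.3362)^2] / 2.07588981 = -1.11272859 / 2.07588981 = -0.536
So phi_hat = [0.3490, -0.5360].
Therefore phi_hat_2 = -0.5360.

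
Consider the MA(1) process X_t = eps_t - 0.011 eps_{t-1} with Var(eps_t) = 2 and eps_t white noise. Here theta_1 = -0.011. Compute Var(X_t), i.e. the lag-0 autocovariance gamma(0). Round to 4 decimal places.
\gamma(0) = 2.0002

For an MA(q) process X_t = eps_t + sum_i theta_i eps_{t-i} with
Var(eps_t) = sigma^2, the variance is
  gamma(0) = sigma^2 * (1 + sum_i theta_i^2).
  sum_i theta_i^2 = (-0.011)^2 = 0.000121.
  gamma(0) = 2 * (1 + 0.000121) = 2 * 1.000121 = 2.000242, which rounds to 2.0002.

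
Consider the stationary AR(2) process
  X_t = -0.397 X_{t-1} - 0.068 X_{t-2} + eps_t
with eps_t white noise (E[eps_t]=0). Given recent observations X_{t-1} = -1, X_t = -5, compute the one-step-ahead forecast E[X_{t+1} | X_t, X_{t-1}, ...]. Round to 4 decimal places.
E[X_{t+1} \mid \mathcal F_t] = 2.0530

For an AR(p) model X_t = c + sum_i phi_i X_{t-i} + eps_t, the
one-step-ahead conditional mean is
  E[X_{t+1} | X_t, ...] = c + sum_i phi_i X_{t+1-i}.
Substitute known values:
  E[X_{t+1} | ...] = (-0.397) * (-5) + (-0.068) * (-1)
                   = 2.0530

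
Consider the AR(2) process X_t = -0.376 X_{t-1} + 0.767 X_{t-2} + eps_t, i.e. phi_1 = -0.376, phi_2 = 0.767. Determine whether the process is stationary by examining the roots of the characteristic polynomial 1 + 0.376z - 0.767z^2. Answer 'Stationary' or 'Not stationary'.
\text{Not stationary}

The AR(p) characteristic polynomial is P(z) = 1 + 0.376z - 0.767z^2.
Stationarity requires all roots to lie outside the unit circle, i.e. |z| > 1 for every root.
Set 1 + (0.376) z + (-0.767) z^2 = 0, i.e. a z^2 + b z + c = 0 with a = -0.767, b = 0.376, c = 1.
Discriminant D = b^2 - 4ac = (0.376)^2 - 4*(-0.767)*1 = 0.141376 - (-3.068) = 3.209376.
D >= 0, so the roots are real: z = (-b +/- sqrt(D)) / (2a) = (-0.376 +/- 1.791473) / (-1.534).
  z_1 = (-0.376 + 1.791473) / (-1.534) = -0.9227,   |z_1| = 0.9227.
  z_2 = (-0.376 - 1.791473) / (-1.534) = 1.413,   |z_2| = 1.413.
Moduli of all roots: 0.9227, 1.4130.
All moduli strictly greater than 1? No.
Verdict: Not stationary.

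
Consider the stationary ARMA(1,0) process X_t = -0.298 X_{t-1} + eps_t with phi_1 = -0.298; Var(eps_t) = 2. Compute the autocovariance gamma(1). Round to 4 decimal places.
\gamma(1) = -0.6541

Multiply the model equation by X_{t-k} and take expectations. With theta_0 = psi_0 = 1 and psi_j the MA(infinity) weights, this gives
  gamma(k) - sum_i phi_i gamma(k-i) = c_k,
  c_k = sigma^2 * sum_{j=k..q} theta_j psi_{j-k}   (c_k = 0 for k > q),
using gamma(-m) = gamma(m).
Pure AR (q = 0): c_0 = sigma^2 = 2, c_k = 0 for k >= 1.
Equations for k = 0 and k = 1 (AR order 1):
  gamma(0) = phi_1 gamma(1) + c_0
  gamma(1) = phi_1 gamma(0) + c_1
Substituting the second into the first: gamma(0) (1 - phi_1^2) = c_0 + phi_1 c_1, so
  gamma(0) = c_0 / (1 - phi_1^2) = 2 / (1 - (-0.298)^2) = 2 / 0.911196 = 2.194917.
  gamma(1) = phi_1 gamma(0) = (-0.298)(2.194917) = -0.654085.
Therefore gamma(1) = -0.6541 (to 4 decimal places).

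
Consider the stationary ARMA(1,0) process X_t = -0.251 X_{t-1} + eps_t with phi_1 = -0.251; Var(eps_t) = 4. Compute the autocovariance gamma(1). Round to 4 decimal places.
\gamma(1) = -1.0715

Multiply the model equation by X_{t-k} and take expectations. With theta_0 = psi_0 = 1 and psi_j the MA(infinity) weights, this gives
  gamma(k) - sum_i phi_i gamma(k-i) = c_k,
  c_k = sigma^2 * sum_{j=k..q} theta_j psi_{j-k}   (c_k = 0 for k > q),
using gamma(-m) = gamma(m).
Pure AR (q = 0): c_0 = sigma^2 = 4, c_k = 0 for k >= 1.
Equations for k = 0 and k = 1 (AR order 1):
  gamma(0) = phi_1 gamma(1) + c_0
  gamma(1) = phi_1 gamma(0) + c_1
Substituting the second into the first: gamma(0) (1 - phi_1^2) = c_0 + phi_1 c_1, so
  gamma(0) = c_0 / (1 - phi_1^2) = 4 / (1 - (-0.251)^2) = 4 / 0.936999 = 4.268948.
  gamma(1) = phi_1 gamma(0) = (-0.251)(4.268948) = -1.071506.
Therefore gamma(1) = -1.0715 (to 4 decimal places).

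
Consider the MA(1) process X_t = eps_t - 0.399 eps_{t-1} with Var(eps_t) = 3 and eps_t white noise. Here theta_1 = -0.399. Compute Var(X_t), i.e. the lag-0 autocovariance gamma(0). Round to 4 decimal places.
\gamma(0) = 3.4776

For an MA(q) process X_t = eps_t + sum_i theta_i eps_{t-i} with
Var(eps_t) = sigma^2, the variance is
  gamma(0) = sigma^2 * (1 + sum_i theta_i^2).
  sum_i theta_i^2 = (-0.399)^2 = 0.159201.
  gamma(0) = 3 * (1 + 0.159201) = 3 * 1.159201 = 3.477603, which rounds to 3.4776.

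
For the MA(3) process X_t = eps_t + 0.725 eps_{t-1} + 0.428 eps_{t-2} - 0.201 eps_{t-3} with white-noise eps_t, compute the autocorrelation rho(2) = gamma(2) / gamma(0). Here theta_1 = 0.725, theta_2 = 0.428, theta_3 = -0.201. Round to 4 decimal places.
\rho(2) = 0.1614

For an MA(q) process with theta_0 = 1, the autocovariance is
  gamma(k) = sigma^2 * sum_{i=0..q-k} theta_i * theta_{i+k},
and rho(k) = gamma(k) / gamma(0). Sigma^2 cancels.
  numerator   = (1)*(0.428) + (0.725)*(-0.201) = 0.282275.
  denominator = (1)^2 + (0.725)^2 + (0.428)^2 + (-0.201)^2 = 1.74921.
  rho(2) = 0.282275 / 1.74921 = 0.1614.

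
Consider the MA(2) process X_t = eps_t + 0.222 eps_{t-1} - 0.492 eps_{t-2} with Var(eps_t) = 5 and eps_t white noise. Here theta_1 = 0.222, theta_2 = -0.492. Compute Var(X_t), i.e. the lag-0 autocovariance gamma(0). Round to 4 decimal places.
\gamma(0) = 6.4567

For an MA(q) process X_t = eps_t + sum_i theta_i eps_{t-i} with
Var(eps_t) = sigma^2, the variance is
  gamma(0) = sigma^2 * (1 + sum_i theta_i^2).
  sum_i theta_i^2 = (0.222)^2 + (-0.492)^2 = 0.049284 + 0.242064 = 0.291348.
  gamma(0) = 5 * (1 + 0.291348) = 5 * 1.291348 = 6.45674, which rounds to 6.4567.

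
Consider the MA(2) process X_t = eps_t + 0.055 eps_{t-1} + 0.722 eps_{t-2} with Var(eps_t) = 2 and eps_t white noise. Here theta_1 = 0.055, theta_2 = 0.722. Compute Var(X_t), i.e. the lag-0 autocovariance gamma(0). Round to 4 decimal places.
\gamma(0) = 3.0486

For an MA(q) process X_t = eps_t + sum_i theta_i eps_{t-i} with
Var(eps_t) = sigma^2, the variance is
  gamma(0) = sigma^2 * (1 + sum_i theta_i^2).
  sum_i theta_i^2 = (0.055)^2 + (0.722)^2 = 0.003025 + 0.521284 = 0.524309.
  gamma(0) = 2 * (1 + 0.524309) = 2 * 1.524309 = 3.048618, which rounds to 3.0486.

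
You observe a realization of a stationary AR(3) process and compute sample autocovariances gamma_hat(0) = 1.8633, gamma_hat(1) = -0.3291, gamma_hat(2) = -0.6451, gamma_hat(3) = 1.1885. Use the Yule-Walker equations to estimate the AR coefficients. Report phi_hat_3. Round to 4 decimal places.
\hat\phi_{3} = 0.5891

The Yule-Walker equations for an AR(p) process read, in matrix form,
  Gamma_p phi = r_p,   with   (Gamma_p)_{ij} = gamma(|i - j|),
                       (r_p)_i = gamma(i),   i,j = 1..p.
Substitute the sample gammas (Toeplitz matrix and right-hand side of size 3):
  Gamma_p = [[1.8633, -0.3291, -0.6451], [-0.3291, 1.8633, -0.3291], [-0.6451, -0.3291, 1.8633]]
  r_p     = [-0.3291, -0.6451, 1.1885]
Written out (R1..R3):
  (R1) 1.8633 phi_1 - 0.3291 phi_2 - 0.6451 phi_3 = -0.3291
  (R2) -0.3291 phi_1 + 1.8633 phi_2 - 0.3291 phi_3 = -0.6451
  (R3) -0.6451 phi_1 - 0.3291 phi_2 + 1.8633 phi_3 = 1.1885
Gaussian elimination:
  R2 <- R2 - (-0.3291/1.8633) R1 = R2 - (-0.176622) R1:  1.805174 phi_2 - 0.443039 phi_3 = -0.703226
  R3 <- R3 - (-0.6451/1.8633) R1 = R3 - (-0.346214) R1:  -0.443039 phi_2 + 1.639958 phi_3 = 1.074561
  R3 <- R3 - (-0.443039/1.805174) R2 = R3 - (-0.245427) R2:  1.531224 phi_3 = 0.90197
Back-substitution:
  phi_hat_3 = 0.90197 / 1.531224 = 0.589052
  phi_hat_2 = (-0.703226 - (-0.443039)(0.589052)) / 1.805174 = -0.244992
  phi_hat_1 = (-0.3291 - (-0.3291)(-0.244992) - (-0.6451)(0.589052)) / 1.8633 = -0.015955
So phi_hat = [-0.0160, -0.2450, 0.5891].
Therefore phi_hat_3 = 0.5891.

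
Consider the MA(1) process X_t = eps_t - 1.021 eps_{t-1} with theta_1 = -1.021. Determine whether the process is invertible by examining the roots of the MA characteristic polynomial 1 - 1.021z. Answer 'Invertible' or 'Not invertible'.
\text{Not invertible}

The MA(q) characteristic polynomial is P(z) = 1 - 1.021z.
Invertibility requires all roots to lie outside the unit circle, i.e. |z| > 1 for every root.
This is linear in z: 1 + (-1.021) z = 0  =>  z = -1/(-1.021) = 0.979432,  |z| = 0.979432.
Moduli of all roots: 0.9794.
All moduli strictly greater than 1? No.
Verdict: Not invertible.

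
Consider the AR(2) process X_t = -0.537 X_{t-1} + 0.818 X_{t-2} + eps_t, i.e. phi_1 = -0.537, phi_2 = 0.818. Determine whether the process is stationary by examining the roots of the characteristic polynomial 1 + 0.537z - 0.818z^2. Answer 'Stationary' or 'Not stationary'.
\text{Not stationary}

The AR(p) characteristic polynomial is P(z) = 1 + 0.537z - 0.818z^2.
Stationarity requires all roots to lie outside the unit circle, i.e. |z| > 1 for every root.
Set 1 + (0.537) z + (-0.818) z^2 = 0, i.e. a z^2 + b z + c = 0 with a = -0.818, b = 0.537, c = 1.
Discriminant D = b^2 - 4ac = (0.537)^2 - 4*(-0.818)*1 = 0.288369 - (-3.272) = 3.560369.
D >= 0, so the roots are real: z = (-b +/- sqrt(D)) / (2a) = (-0.537 +/- 1.886894) / (-1.636).
  z_1 = (-0.537 + 1.886894) / (-1.636) = -0.8251,   |z_1| = 0.8251.
  z_2 = (-0.537 - 1.886894) / (-1.636) = 1.4816,   |z_2| = 1.4816.
Moduli of all roots: 0.8251, 1.4816.
All moduli strictly greater than 1? No.
Verdict: Not stationary.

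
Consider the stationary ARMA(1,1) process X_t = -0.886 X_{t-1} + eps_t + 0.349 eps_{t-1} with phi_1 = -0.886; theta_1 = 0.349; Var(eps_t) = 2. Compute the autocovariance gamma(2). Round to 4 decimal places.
\gamma(2) = 3.0573

Multiply the model equation by X_{t-k} and take expectations. With theta_0 = psi_0 = 1 and psi_j the MA(infinity) weights, this gives
  gamma(k) - sum_i phi_i gamma(k-i) = c_k,
  c_k = sigma^2 * sum_{j=k..q} theta_j psi_{j-k}   (c_k = 0 for k > q),
using gamma(-m) = gamma(m).
psi-weights needed (psi_j = theta_j + sum_i phi_i psi_{j-i}):
  psi_1 = theta_1 + phi_1 = 0.349 + (-0.886) = -0.537
Right-hand sides:
  c_0 = sigma^2 (1 + theta_1 psi_1) = 2 * (1 + (0.349)(-0.537)) = 2 * 0.812587 = 1.625174
  c_1 = sigma^2 theta_1 = 2 * (0.349) = 0.698
  c_2 = 0
Equations for k = 0 and k = 1 (AR order 1):
  gamma(0) = phi_1 gamma(1) + c_0
  gamma(1) = phi_1 gamma(0) + c_1
Substituting the second into the first: gamma(0) (1 - phi_1^2) = c_0 + phi_1 c_1, so
  gamma(0) = (c_0 + phi_1 c_1) / (1 - phi_1^2) = (1.625174 + (-0.886)(0.698)) / (1 - (-0.886)^2) = 1.006746 / 0.215004 = 4.682452.
  gamma(1) = phi_1 gamma(0) + c_1 = (-0.886)(4.682452) + (0.698) = -3.450653.
For k = 2 (> q): gamma(2) = phi_1 gamma(1) = (-0.886)(-3.450653) = 3.057278.
Therefore gamma(2) = 3.0573 (to 4 decimal places).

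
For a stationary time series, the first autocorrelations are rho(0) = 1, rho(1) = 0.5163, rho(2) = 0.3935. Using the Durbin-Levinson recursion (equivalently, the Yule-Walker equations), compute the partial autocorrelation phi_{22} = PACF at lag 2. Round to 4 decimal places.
\phi_{22} = 0.1731

The PACF at lag k is phi_{kk}, the last component of the solution
to the Yule-Walker system G_k phi = r_k where
  (G_k)_{ij} = rho(|i - j|), (r_k)_i = rho(i), i,j = 1..k.
Equivalently, Durbin-Levinson gives phi_{kk} iteratively:
  phi_{11} = rho(1)
  phi_{kk} = [rho(k) - sum_{j=1..k-1} phi_{k-1,j} rho(k-j)]
            / [1 - sum_{j=1..k-1} phi_{k-1,j} rho(j)],
  phi_{k,j} = phi_{k-1,j} - phi_{kk} phi_{k-1,k-j},  j = 1..k-1.
Step k = 1:
  phi_11 = rho(1) = 0.5163.
Step k = 2:
  phi_22 = [rho(2) - phi_11 rho(1)] / [1 - phi_11 rho(1)] = [0.3935 - (0.5163)(0.5163)] / [1 - (0.5163)(0.5163)]
         = 0.12693431 / 0.73343431 = 0.1731.
Therefore phi_{22} = 0.1731.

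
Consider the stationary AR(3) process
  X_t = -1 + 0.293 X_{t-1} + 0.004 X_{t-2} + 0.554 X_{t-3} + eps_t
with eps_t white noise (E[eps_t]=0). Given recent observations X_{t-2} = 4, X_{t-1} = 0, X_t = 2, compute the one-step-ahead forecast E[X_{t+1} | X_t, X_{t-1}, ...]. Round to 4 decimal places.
E[X_{t+1} \mid \mathcal F_t] = 1.8020

For an AR(p) model X_t = c + sum_i phi_i X_{t-i} + eps_t, the
one-step-ahead conditional mean is
  E[X_{t+1} | X_t, ...] = c + sum_i phi_i X_{t+1-i}.
Substitute known values:
  E[X_{t+1} | ...] = -1 + (0.293) * (2) + (0.004) * (0) + (0.554) * (4)
                   = 1.8020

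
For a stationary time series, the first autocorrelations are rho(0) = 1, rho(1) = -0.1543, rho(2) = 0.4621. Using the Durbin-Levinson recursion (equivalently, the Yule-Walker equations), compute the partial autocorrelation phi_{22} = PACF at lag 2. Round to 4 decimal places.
\phi_{22} = 0.4490

The PACF at lag k is phi_{kk}, the last component of the solution
to the Yule-Walker system G_k phi = r_k where
  (G_k)_{ij} = rho(|i - j|), (r_k)_i = rho(i), i,j = 1..k.
Equivalently, Durbin-Levinson gives phi_{kk} iteratively:
  phi_{11} = rho(1)
  phi_{kk} = [rho(k) - sum_{j=1..k-1} phi_{k-1,j} rho(k-j)]
            / [1 - sum_{j=1..k-1} phi_{k-1,j} rho(j)],
  phi_{k,j} = phi_{k-1,j} - phi_{kk} phi_{k-1,k-j},  j = 1..k-1.
Step k = 1:
  phi_11 = rho(1) = -0.1543.
Step k = 2:
  phi_22 = [rho(2) - phi_11 rho(1)] / [1 - phi_11 rho(1)] = [0.4621 - (-0.1543)(-0.1543)] / [1 - (-0.1543)(-0.1543)]
         = 0.43829151 / 0.97619151 = 0.449.
Therefore phi_{22} = 0.4490.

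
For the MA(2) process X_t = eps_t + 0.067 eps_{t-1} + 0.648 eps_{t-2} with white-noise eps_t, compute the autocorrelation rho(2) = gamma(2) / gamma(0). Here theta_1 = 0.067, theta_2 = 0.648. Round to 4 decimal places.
\rho(2) = 0.4549

For an MA(q) process with theta_0 = 1, the autocovariance is
  gamma(k) = sigma^2 * sum_{i=0..q-k} theta_i * theta_{i+k},
and rho(k) = gamma(k) / gamma(0). Sigma^2 cancels.
  numerator   = (1)*(0.648) = 0.648.
  denominator = (1)^2 + (0.067)^2 + (0.648)^2 = 1.424393.
  rho(2) = 0.648 / 1.424393 = 0.4549.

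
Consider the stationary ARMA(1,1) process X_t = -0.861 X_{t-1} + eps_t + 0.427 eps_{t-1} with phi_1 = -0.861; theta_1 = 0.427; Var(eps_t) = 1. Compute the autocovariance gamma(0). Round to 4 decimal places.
\gamma(0) = 1.7281

Multiply the model equation by X_{t-k} and take expectations. With theta_0 = psi_0 = 1 and psi_j the MA(infinity) weights, this gives
  gamma(k) - sum_i phi_i gamma(k-i) = c_k,
  c_k = sigma^2 * sum_{j=k..q} theta_j psi_{j-k}   (c_k = 0 for k > q),
using gamma(-m) = gamma(m).
psi-weights needed (psi_j = theta_j + sum_i phi_i psi_{j-i}):
  psi_1 = theta_1 + phi_1 = 0.427 + (-0.861) = -0.434
Right-hand sides:
  c_0 = sigma^2 (1 + theta_1 psi_1) = 1 * (1 + (0.427)(-0.434)) = 1 * 0.814682 = 0.814682
  c_1 = sigma^2 theta_1 = 1 * (0.427) = 0.427
  c_2 = 0
Equations for k = 0 and k = 1 (AR order 1):
  gamma(0) = phi_1 gamma(1) + c_0
  gamma(1) = phi_1 gamma(0) + c_1
Substituting the second into the first: gamma(0) (1 - phi_1^2) = c_0 + phi_1 c_1, so
  gamma(0) = (c_0 + phi_1 c_1) / (1 - phi_1^2) = (0.814682 + (-0.861)(0.427)) / (1 - (-0.861)^2) = 0.447035 / 0.258679 = 1.728146.
Therefore gamma(0) = 1.7281 (to 4 decimal places).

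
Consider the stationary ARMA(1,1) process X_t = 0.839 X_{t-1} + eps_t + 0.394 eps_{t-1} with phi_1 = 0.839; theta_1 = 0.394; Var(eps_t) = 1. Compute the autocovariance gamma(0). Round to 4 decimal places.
\gamma(0) = 6.1347

Multiply the model equation by X_{t-k} and take expectations. With theta_0 = psi_0 = 1 and psi_j the MA(infinity) weights, this gives
  gamma(k) - sum_i phi_i gamma(k-i) = c_k,
  c_k = sigma^2 * sum_{j=k..q} theta_j psi_{j-k}   (c_k = 0 for k > q),
using gamma(-m) = gamma(m).
psi-weights needed (psi_j = theta_j + sum_i phi_i psi_{j-i}):
  psi_1 = theta_1 + phi_1 = 0.394 + (0.839) = 1.233
Right-hand sides:
  c_0 = sigma^2 (1 + theta_1 psi_1) = 1 * (1 + (0.394)(1.233)) = 1 * 1.485802 = 1.485802
  c_1 = sigma^2 theta_1 = 1 * (0.394) = 0.394
  c_2 = 0
Equations for k = 0 and k = 1 (AR order 1):
  gamma(0) = phi_1 gamma(1) + c_0
  gamma(1) = phi_1 gamma(0) + c_1
Substituting the second into the first: gamma(0) (1 - phi_1^2) = c_0 + phi_1 c_1, so
  gamma(0) = (c_0 + phi_1 c_1) / (1 - phi_1^2) = (1.485802 + (0.839)(0.394)) / (1 - (0.839)^2) = 1.816368 / 0.296079 = 6.134741.
Therefore gamma(0) = 6.1347 (to 4 decimal places).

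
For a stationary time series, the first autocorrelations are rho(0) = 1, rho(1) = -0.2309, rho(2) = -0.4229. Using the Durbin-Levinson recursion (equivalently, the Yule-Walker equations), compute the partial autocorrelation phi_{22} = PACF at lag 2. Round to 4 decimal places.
\phi_{22} = -0.5030

The PACF at lag k is phi_{kk}, the last component of the solution
to the Yule-Walker system G_k phi = r_k where
  (G_k)_{ij} = rho(|i - j|), (r_k)_i = rho(i), i,j = 1..k.
Equivalently, Durbin-Levinson gives phi_{kk} iteratively:
  phi_{11} = rho(1)
  phi_{kk} = [rho(k) - sum_{j=1..k-1} phi_{k-1,j} rho(k-j)]
            / [1 - sum_{j=1..k-1} phi_{k-1,j} rho(j)],
  phi_{k,j} = phi_{k-1,j} - phi_{kk} phi_{k-1,k-j},  j = 1..k-1.
Step k = 1:
  phi_11 = rho(1) = -0.2309.
Step k = 2:
  phi_22 = [rho(2) - phi_11 rho(1)] / [1 - phi_11 rho(1)] = [-0.4229 - (-0.2309)(-0.2309)] / [1 - (-0.2309)(-0.2309)]
         = -0.47621481 / 0.94668519 = -0.503.
Therefore phi_{22} = -0.5030.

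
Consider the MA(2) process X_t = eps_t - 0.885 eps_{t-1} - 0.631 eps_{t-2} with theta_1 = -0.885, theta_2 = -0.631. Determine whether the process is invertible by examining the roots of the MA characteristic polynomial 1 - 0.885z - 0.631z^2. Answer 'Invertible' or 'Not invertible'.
\text{Not invertible}

The MA(q) characteristic polynomial is P(z) = 1 - 0.885z - 0.631z^2.
Invertibility requires all roots to lie outside the unit circle, i.e. |z| > 1 for every root.
Set 1 + (-0.885) z + (-0.631) z^2 = 0, i.e. a z^2 + b z + c = 0 with a = -0.631, b = -0.885, c = 1.
Discriminant D = b^2 - 4ac = (-0.885)^2 - 4*(-0.631)*1 = 0.783225 - (-2.524) = 3.307225.
D >= 0, so the roots are real: z = (-b +/- sqrt(D)) / (2a) = (0.885 +/- 1.818578) / (-1.262).
  z_1 = (0.885 + 1.818578) / (-1.262) = -2.1423,   |z_1| = 2.1423.
  z_2 = (0.885 - 1.818578) / (-1.262) = 0.7398,   |z_2| = 0.7398.
Moduli of all roots: 2.1423, 0.7398.
All moduli strictly greater than 1? No.
Verdict: Not invertible.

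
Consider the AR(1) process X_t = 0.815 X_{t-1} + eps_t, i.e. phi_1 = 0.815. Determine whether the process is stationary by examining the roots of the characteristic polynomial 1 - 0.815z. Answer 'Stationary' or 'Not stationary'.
\text{Stationary}

The AR(p) characteristic polynomial is P(z) = 1 - 0.815z.
Stationarity requires all roots to lie outside the unit circle, i.e. |z| > 1 for every root.
This is linear in z: 1 + (-0.815) z = 0  =>  z = -1/(-0.815) = 1.226994,  |z| = 1.226994.
Moduli of all roots: 1.2270.
All moduli strictly greater than 1? Yes.
Verdict: Stationary.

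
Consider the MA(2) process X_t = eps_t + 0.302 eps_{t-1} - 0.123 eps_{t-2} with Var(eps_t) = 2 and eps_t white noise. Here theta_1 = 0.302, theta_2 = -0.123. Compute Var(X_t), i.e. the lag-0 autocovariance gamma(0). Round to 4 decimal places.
\gamma(0) = 2.2127

For an MA(q) process X_t = eps_t + sum_i theta_i eps_{t-i} with
Var(eps_t) = sigma^2, the variance is
  gamma(0) = sigma^2 * (1 + sum_i theta_i^2).
  sum_i theta_i^2 = (0.302)^2 + (-0.123)^2 = 0.091204 + 0.015129 = 0.106333.
  gamma(0) = 2 * (1 + 0.106333) = 2 * 1.106333 = 2.212666, which rounds to 2.2127.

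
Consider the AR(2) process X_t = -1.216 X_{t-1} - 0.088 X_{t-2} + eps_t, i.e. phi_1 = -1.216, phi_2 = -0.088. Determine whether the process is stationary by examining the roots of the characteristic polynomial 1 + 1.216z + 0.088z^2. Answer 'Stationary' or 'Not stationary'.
\text{Not stationary}

The AR(p) characteristic polynomial is P(z) = 1 + 1.216z + 0.088z^2.
Stationarity requires all roots to lie outside the unit circle, i.e. |z| > 1 for every root.
Set 1 + (1.216) z + (0.088) z^2 = 0, i.e. a z^2 + b z + c = 0 with a = 0.088, b = 1.216, c = 1.
Discriminant D = b^2 - 4ac = (1.216)^2 - 4*(0.088)*1 = 1.478656 - (0.352) = 1.126656.
D >= 0, so the roots are real: z = (-b +/- sqrt(D)) / (2a) = (-1.216 +/- 1.061441) / (0.176).
  z_1 = (-1.216 + 1.061441) / (0.176) = -0.8782,   |z_1| = 0.8782.
  z_2 = (-1.216 - 1.061441) / (0.176) = -12.94,   |z_2| = 12.94.
Moduli of all roots: 0.8782, 12.9400.
All moduli strictly greater than 1? No.
Verdict: Not stationary.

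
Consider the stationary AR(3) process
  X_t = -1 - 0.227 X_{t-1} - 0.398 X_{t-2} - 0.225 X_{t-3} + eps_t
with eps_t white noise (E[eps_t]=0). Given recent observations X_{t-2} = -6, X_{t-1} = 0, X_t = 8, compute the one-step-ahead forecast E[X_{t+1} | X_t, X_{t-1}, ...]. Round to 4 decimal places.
E[X_{t+1} \mid \mathcal F_t] = -1.4660

For an AR(p) model X_t = c + sum_i phi_i X_{t-i} + eps_t, the
one-step-ahead conditional mean is
  E[X_{t+1} | X_t, ...] = c + sum_i phi_i X_{t+1-i}.
Substitute known values:
  E[X_{t+1} | ...] = -1 + (-0.227) * (8) + (-0.398) * (0) + (-0.225) * (-6)
                   = -1.4660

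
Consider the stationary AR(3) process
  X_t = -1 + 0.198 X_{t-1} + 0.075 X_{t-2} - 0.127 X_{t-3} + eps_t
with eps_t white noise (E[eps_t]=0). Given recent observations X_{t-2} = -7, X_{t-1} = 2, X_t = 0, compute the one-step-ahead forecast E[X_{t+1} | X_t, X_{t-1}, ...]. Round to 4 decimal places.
E[X_{t+1} \mid \mathcal F_t] = 0.0390

For an AR(p) model X_t = c + sum_i phi_i X_{t-i} + eps_t, the
one-step-ahead conditional mean is
  E[X_{t+1} | X_t, ...] = c + sum_i phi_i X_{t+1-i}.
Substitute known values:
  E[X_{t+1} | ...] = -1 + (0.198) * (0) + (0.075) * (2) + (-0.127) * (-7)
                   = 0.0390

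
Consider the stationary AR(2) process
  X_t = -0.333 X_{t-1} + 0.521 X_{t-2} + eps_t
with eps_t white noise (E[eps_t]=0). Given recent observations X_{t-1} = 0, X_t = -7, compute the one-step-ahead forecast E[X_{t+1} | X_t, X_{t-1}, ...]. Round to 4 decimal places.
E[X_{t+1} \mid \mathcal F_t] = 2.3310

For an AR(p) model X_t = c + sum_i phi_i X_{t-i} + eps_t, the
one-step-ahead conditional mean is
  E[X_{t+1} | X_t, ...] = c + sum_i phi_i X_{t+1-i}.
Substitute known values:
  E[X_{t+1} | ...] = (-0.333) * (-7) + (0.521) * (0)
                   = 2.3310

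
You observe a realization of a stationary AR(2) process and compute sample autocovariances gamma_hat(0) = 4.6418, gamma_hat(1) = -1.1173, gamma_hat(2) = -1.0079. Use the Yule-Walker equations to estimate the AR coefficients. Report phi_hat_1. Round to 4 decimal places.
\hat\phi_{1} = -0.3110

The Yule-Walker equations for an AR(p) process read, in matrix form,
  Gamma_p phi = r_p,   with   (Gamma_p)_{ij} = gamma(|i - j|),
                       (r_p)_i = gamma(i),   i,j = 1..p.
Substitute the sample gammas (Toeplitz matrix and right-hand side of size 2):
  Gamma_p = [[4.6418, -1.1173], [-1.1173, 4.6418]]
  r_p     = [-1.1173, -1.0079]
Written out:
  4.6418 phi_1 - 1.1173 phi_2 = -1.1173
  -1.1173 phi_1 + 4.6418 phi_2 = -1.0079
Solve by Cramer's rule:
  det = gamma(0)^2 - gamma(1)^2 = (4.6418)^2 - (-1.1173)^2 = 21.54630724 - 1.24835929 = 20.29794795
  phi_hat_1 = [gamma(1) gamma(0) - gamma(1) gamma(2)] / det = [(-1.1173)(4.6418) - (-1.1173)(-1.0079)] / 20.29794795 = -6.31240981 / 20.29794795 = -0.311
  phi_hat_2 = [gamma(0) gamma(2) - gamma(1)^2] / det = [(4.6418)(-1.0079) - (-1.1173)^2] / 20.29794795 = -5.92682951 / 20.29794795 = -0.292
So phi_hat = [-0.3110, -0.2920].
Therefore phi_hat_1 = -0.3110.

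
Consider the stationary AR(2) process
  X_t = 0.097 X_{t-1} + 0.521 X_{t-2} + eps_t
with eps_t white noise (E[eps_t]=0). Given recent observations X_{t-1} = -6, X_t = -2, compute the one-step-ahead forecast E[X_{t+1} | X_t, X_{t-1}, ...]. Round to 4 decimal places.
E[X_{t+1} \mid \mathcal F_t] = -3.3200

For an AR(p) model X_t = c + sum_i phi_i X_{t-i} + eps_t, the
one-step-ahead conditional mean is
  E[X_{t+1} | X_t, ...] = c + sum_i phi_i X_{t+1-i}.
Substitute known values:
  E[X_{t+1} | ...] = (0.097) * (-2) + (0.521) * (-6)
                   = -3.3200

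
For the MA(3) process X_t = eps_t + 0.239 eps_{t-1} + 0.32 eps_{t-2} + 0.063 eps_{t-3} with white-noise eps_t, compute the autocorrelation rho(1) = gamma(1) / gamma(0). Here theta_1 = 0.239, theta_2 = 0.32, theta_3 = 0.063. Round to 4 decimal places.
\rho(1) = 0.2885

For an MA(q) process with theta_0 = 1, the autocovariance is
  gamma(k) = sigma^2 * sum_{i=0..q-k} theta_i * theta_{i+k},
and rho(k) = gamma(k) / gamma(0). Sigma^2 cancels.
  numerator   = (1)*(0.239) + (0.239)*(0.32) + (0.32)*(0.063) = 0.33564.
  denominator = (1)^2 + (0.239)^2 + (0.32)^2 + (0.063)^2 = 1.16349.
  rho(1) = 0.33564 / 1.16349 = 0.2885.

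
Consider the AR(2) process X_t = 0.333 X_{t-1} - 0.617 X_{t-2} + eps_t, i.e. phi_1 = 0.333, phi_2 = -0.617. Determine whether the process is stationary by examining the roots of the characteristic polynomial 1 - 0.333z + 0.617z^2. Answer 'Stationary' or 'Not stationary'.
\text{Stationary}

The AR(p) characteristic polynomial is P(z) = 1 - 0.333z + 0.617z^2.
Stationarity requires all roots to lie outside the unit circle, i.e. |z| > 1 for every root.
Set 1 + (-0.333) z + (0.617) z^2 = 0, i.e. a z^2 + b z + c = 0 with a = 0.617, b = -0.333, c = 1.
Discriminant D = b^2 - 4ac = (-0.333)^2 - 4*(0.617)*1 = 0.110889 - (2.468) = -2.357111.
D < 0, so the roots are the complex-conjugate pair z = (-b +/- i sqrt(-D)) / (2a) = 0.2699 +/- 1.2442i.
For a conjugate pair |z|^2 = z * conj(z) = (product of roots) = c/a = 1/(0.617) = 1.620746, so |z| = sqrt(1.620746) = 1.2731 for both roots.
Moduli of all roots: 1.2731, 1.2731.
All moduli strictly greater than 1? Yes.
Verdict: Stationary.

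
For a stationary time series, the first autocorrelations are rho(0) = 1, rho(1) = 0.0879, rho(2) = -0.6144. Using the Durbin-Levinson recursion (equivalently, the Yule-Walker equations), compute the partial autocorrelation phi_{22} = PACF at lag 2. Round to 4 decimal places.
\phi_{22} = -0.6270

The PACF at lag k is phi_{kk}, the last component of the solution
to the Yule-Walker system G_k phi = r_k where
  (G_k)_{ij} = rho(|i - j|), (r_k)_i = rho(i), i,j = 1..k.
Equivalently, Durbin-Levinson gives phi_{kk} iteratively:
  phi_{11} = rho(1)
  phi_{kk} = [rho(k) - sum_{j=1..k-1} phi_{k-1,j} rho(k-j)]
            / [1 - sum_{j=1..k-1} phi_{k-1,j} rho(j)],
  phi_{k,j} = phi_{k-1,j} - phi_{kk} phi_{k-1,k-j},  j = 1..k-1.
Step k = 1:
  phi_11 = rho(1) = 0.0879.
Step k = 2:
  phi_22 = [rho(2) - phi_11 rho(1)] / [1 - phi_11 rho(1)] = [-0.6144 - (0.0879)(0.0879)] / [1 - (0.0879)(0.0879)]
         = -0.62212641 / 0.99227359 = -0.627.
Therefore phi_{22} = -0.6270.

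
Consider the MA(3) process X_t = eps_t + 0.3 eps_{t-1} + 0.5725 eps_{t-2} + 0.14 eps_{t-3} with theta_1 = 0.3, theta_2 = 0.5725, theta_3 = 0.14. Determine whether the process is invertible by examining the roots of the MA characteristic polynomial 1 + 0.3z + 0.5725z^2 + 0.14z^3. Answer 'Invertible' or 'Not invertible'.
\text{Invertible}

The MA(q) characteristic polynomial is P(z) = 1 + 0.3z + 0.5725z^2 + 0.14z^3.
Invertibility requires all roots to lie outside the unit circle, i.e. |z| > 1 for every root.
Degree 3: look for a simple real root z0 first, then factor out (1 - z/z0) and solve the remaining quadratic.
Testing z0 = -4: P(-4) = 1 + (0.3)(-4) + (0.5725)(-4)^2 + (0.14)(-4)^3
  = 1 + (-1.2) + (9.16) + (-8.96) = 0.  So z_0 = -4 is a root, |z_0| = 4.
Divide out the factor (1 + 0.25 z) = (1 - z/z0) (since 1/z0 = -0.25):
  P(z) = (1 + 0.25 z)(1 + (0.05) z + (0.56) z^2)
  [check: z-coef 0.05 - (-0.25) = 0.3; z^2-coef 0.56 - (-0.25)(0.05) = 0.5725; z^3-coef -(-0.25)(0.56) = 0.14.]
Remaining roots from the quadratic factor 1 + (0.05) z + (0.56) z^2:
  Set 1 + (0.05) z + (0.56) z^2 = 0, i.e. a z^2 + b z + c = 0 with a = 0.56, b = 0.05, c = 1.
  Discriminant D = b^2 - 4ac = (0.05)^2 - 4*(0.56)*1 = 0.0025 - (2.24) = -2.2375.
  D < 0, so the roots are the complex-conjugate pair z = (-b +/- i sqrt(-D)) / (2a) = -0.0446 +/- 1.3356i.
  For a conjugate pair |z|^2 = z * conj(z) = (product of roots) = c/a = 1/(0.56) = 1.785714, so |z| = sqrt(1.785714) = 1.3363 for both roots.
Moduli of all roots: 4.0000, 1.3363, 1.3363.
All moduli strictly greater than 1? Yes.
Verdict: Invertible.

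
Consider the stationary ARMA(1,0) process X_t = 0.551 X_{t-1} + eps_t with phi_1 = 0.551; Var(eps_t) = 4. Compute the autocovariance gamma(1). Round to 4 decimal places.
\gamma(1) = 3.1649

Multiply the model equation by X_{t-k} and take expectations. With theta_0 = psi_0 = 1 and psi_j the MA(infinity) weights, this gives
  gamma(k) - sum_i phi_i gamma(k-i) = c_k,
  c_k = sigma^2 * sum_{j=k..q} theta_j psi_{j-k}   (c_k = 0 for k > q),
using gamma(-m) = gamma(m).
Pure AR (q = 0): c_0 = sigma^2 = 4, c_k = 0 for k >= 1.
Equations for k = 0 and k = 1 (AR order 1):
  gamma(0) = phi_1 gamma(1) + c_0
  gamma(1) = phi_1 gamma(0) + c_1
Substituting the second into the first: gamma(0) (1 - phi_1^2) = c_0 + phi_1 c_1, so
  gamma(0) = c_0 / (1 - phi_1^2) = 4 / (1 - (0.551)^2) = 4 / 0.696399 = 5.743834.
  gamma(1) = phi_1 gamma(0) = (0.551)(5.743834) = 3.164852.
Therefore gamma(1) = 3.1649 (to 4 decimal places).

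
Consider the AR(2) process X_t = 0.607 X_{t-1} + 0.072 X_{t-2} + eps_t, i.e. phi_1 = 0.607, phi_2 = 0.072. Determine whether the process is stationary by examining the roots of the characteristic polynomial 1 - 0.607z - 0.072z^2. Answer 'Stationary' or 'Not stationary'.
\text{Stationary}

The AR(p) characteristic polynomial is P(z) = 1 - 0.607z - 0.072z^2.
Stationarity requires all roots to lie outside the unit circle, i.e. |z| > 1 for every root.
Set 1 + (-0.607) z + (-0.072) z^2 = 0, i.e. a z^2 + b z + c = 0 with a = -0.072, b = -0.607, c = 1.
Discriminant D = b^2 - 4ac = (-0.607)^2 - 4*(-0.072)*1 = 0.368449 - (-0.288) = 0.656449.
D >= 0, so the roots are real: z = (-b +/- sqrt(D)) / (2a) = (0.607 +/- 0.810215) / (-0.144).
  z_1 = (0.607 + 0.810215) / (-0.144) = -9.8418,   |z_1| = 9.8418.
  z_2 = (0.607 - 0.810215) / (-0.144) = 1.4112,   |z_2| = 1.4112.
Moduli of all roots: 9.8418, 1.4112.
All moduli strictly greater than 1? Yes.
Verdict: Stationary.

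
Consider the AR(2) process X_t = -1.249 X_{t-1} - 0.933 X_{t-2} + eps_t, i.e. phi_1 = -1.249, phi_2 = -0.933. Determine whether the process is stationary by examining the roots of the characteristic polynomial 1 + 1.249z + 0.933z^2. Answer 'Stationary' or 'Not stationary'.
\text{Stationary}

The AR(p) characteristic polynomial is P(z) = 1 + 1.249z + 0.933z^2.
Stationarity requires all roots to lie outside the unit circle, i.e. |z| > 1 for every root.
Set 1 + (1.249) z + (0.933) z^2 = 0, i.e. a z^2 + b z + c = 0 with a = 0.933, b = 1.249, c = 1.
Discriminant D = b^2 - 4ac = (1.249)^2 - 4*(0.933)*1 = 1.560001 - (3.732) = -2.171999.
D < 0, so the roots are the complex-conjugate pair z = (-b +/- i sqrt(-D)) / (2a) = -0.6693 +/- 0.7898i.
For a conjugate pair |z|^2 = z * conj(z) = (product of roots) = c/a = 1/(0.933) = 1.071811, so |z| = sqrt(1.071811) = 1.0353 for both roots.
Moduli of all roots: 1.0353, 1.0353.
All moduli strictly greater than 1? Yes.
Verdict: Stationary.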